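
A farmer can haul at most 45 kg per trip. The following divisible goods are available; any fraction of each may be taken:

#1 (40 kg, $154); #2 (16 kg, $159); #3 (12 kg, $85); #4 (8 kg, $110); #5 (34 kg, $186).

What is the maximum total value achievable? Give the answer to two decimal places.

Take in order of value per unit:
- #4 (110/8 per unit): all 8 → value 110, running total 110.00
- #2 (159/16 per unit): all 16 → value 159, running total 269.00
- #3 (85/12 per unit): all 12 → value 85, running total 354.00
- #5 (186/34 per unit): 9 of 34 → value 9×186/34 = 49.2353, running total 403.24
Total 403.24.

403.24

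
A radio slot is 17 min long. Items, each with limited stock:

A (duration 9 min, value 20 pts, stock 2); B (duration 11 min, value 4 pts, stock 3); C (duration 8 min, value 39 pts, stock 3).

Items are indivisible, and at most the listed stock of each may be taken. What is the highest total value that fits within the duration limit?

Top feasible selections:
- 2×C: duration 16, value 78
- 1×A + 1×C: duration 17, value 59
Best: 78 pts.

78 pts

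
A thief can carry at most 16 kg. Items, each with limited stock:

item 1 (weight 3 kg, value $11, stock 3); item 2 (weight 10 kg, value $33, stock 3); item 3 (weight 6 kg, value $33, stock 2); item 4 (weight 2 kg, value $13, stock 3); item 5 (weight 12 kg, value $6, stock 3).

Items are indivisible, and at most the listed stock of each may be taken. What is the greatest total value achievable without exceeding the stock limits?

$92

Best selections within weight 16 and stock limits:
- 2×item 3 + 2×item 4: weight 16, value 92
- 1×item 1 + 1×item 3 + 3×item 4: weight 15, value 83
- 2×item 1 + 1×item 3 + 2×item 4: weight 16, value 81
Best: $92.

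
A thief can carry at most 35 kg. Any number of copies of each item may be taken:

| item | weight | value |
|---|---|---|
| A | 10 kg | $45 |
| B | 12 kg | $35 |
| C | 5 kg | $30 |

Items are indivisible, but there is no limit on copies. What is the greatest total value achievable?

$210

Best value-per-unit is C at 30/5, and filling with it alone uses weight 7×5=35. No mix of the others beats 7×30 = 210.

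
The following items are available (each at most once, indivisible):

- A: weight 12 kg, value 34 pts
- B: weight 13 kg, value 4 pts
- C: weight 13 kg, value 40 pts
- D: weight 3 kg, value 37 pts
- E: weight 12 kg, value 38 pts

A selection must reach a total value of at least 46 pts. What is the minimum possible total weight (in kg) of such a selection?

15

Subsets with value ≥ 46, sorted by total weight:
- D+E: weight 15, value 75
- A+D: weight 15, value 71
Minimum weight: 15 kg.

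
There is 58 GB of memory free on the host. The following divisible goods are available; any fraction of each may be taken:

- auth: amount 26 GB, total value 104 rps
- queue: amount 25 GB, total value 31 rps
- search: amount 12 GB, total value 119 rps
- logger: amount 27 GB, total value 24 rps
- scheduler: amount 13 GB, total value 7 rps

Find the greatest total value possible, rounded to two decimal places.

247.80

Take in order of value per unit:
- search (119/12 per unit): all 12 → value 119, running total 119.00
- auth (104/26 per unit): all 26 → value 104, running total 223.00
- queue (31/25 per unit): 20 of 25 → value 20×31/25 = 24.8000, running total 247.80
Total 247.80.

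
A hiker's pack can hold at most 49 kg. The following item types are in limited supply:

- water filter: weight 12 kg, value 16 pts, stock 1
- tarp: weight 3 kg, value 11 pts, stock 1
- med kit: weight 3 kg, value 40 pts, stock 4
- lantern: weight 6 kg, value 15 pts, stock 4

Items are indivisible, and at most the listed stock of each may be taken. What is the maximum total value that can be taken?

236 pts

Top feasible selections:
- 1×water filter + 4×med kit + 4×lantern: weight 48, value 236
- 1×water filter + 1×tarp + 4×med kit + 3×lantern: weight 45, value 232
Best: 236 pts.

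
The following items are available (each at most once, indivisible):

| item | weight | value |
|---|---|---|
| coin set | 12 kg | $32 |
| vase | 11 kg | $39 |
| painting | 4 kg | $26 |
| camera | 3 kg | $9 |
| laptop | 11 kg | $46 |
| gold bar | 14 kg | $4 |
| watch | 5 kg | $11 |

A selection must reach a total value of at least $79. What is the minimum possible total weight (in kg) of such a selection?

18

Subsets with value ≥ 79, sorted by total weight:
- painting+camera+laptop: weight 18, value 81
- painting+laptop+watch: weight 20, value 83
- vase+laptop: weight 22, value 85
- painting+camera+laptop+watch: weight 23, value 92
Minimum weight: 18 kg.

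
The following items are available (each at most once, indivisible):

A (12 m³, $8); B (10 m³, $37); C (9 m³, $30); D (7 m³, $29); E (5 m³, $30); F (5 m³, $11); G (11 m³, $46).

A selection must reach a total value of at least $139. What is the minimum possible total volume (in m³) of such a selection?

33

Subsets with value ≥ 139, sorted by total volume:
- B+D+E+G: volume 33, value 142
- B+C+E+G: volume 35, value 143
- C+D+E+F+G: volume 37, value 146
Minimum volume: 33 m³.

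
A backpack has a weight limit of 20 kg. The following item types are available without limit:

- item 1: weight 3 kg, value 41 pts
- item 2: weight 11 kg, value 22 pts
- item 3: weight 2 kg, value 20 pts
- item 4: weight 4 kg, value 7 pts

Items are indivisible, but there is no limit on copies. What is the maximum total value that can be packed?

Best value-per-unit is item 1 at 41/3; filling with it alone gives 6×41 = 246.
Optimal mix: 6×item 1 + 1×item 3 → weight 20, value 266.

266 pts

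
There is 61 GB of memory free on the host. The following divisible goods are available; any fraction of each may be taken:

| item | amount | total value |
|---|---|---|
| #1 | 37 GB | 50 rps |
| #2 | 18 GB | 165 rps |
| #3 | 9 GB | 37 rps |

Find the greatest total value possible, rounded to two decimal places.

Take in order of value per unit:
- #2 (165/18 per unit): all 18 → value 165, running total 165.00
- #3 (37/9 per unit): all 9 → value 37, running total 202.00
- #1 (50/37 per unit): 34 of 37 → value 34×50/37 = 45.9459, running total 247.95
Total 247.95.

247.95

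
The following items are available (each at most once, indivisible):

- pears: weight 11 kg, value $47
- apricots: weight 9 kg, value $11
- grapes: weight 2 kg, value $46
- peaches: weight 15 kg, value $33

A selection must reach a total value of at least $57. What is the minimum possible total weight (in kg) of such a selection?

11

Subsets with value ≥ 57, sorted by total weight:
- apricots+grapes: weight 11, value 57
- pears+grapes: weight 13, value 93
- grapes+peaches: weight 17, value 79
- pears+apricots: weight 20, value 58
Minimum weight: 11 kg.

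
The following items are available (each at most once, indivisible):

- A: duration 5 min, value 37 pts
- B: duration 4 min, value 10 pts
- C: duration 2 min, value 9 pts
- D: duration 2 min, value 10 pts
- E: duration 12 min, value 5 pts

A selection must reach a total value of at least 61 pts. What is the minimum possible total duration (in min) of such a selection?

13

Subsets with value ≥ 61, sorted by total duration:
- A+B+C+D: duration 13, value 66
- A+C+D+E: duration 21, value 61
- A+B+D+E: duration 23, value 62
- A+B+C+E: duration 23, value 61
Minimum duration: 13 min.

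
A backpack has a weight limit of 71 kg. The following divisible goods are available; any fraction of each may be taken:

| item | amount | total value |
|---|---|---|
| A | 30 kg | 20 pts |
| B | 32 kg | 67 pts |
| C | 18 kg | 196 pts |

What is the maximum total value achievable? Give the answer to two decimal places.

Take in order of value per unit:
- C (196/18 per unit): all 18 → value 196, running total 196.00
- B (67/32 per unit): all 32 → value 67, running total 263.00
- A (20/30 per unit): 21 of 30 → value 21×20/30 = 14.0000, running total 277.00
Total 277.00.

277.00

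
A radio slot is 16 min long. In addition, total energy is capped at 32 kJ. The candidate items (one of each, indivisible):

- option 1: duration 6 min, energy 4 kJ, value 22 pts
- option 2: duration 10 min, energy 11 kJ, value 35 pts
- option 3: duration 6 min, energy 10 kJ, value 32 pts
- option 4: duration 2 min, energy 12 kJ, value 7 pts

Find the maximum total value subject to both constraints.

Feasible sets respecting both limits:
- option 2+option 3: duration 16, energy 21, value 67
- option 1+option 3+option 4: duration 14, energy 26, value 61
- option 1+option 2: duration 16, energy 15, value 57
Best: 67 pts.

67 pts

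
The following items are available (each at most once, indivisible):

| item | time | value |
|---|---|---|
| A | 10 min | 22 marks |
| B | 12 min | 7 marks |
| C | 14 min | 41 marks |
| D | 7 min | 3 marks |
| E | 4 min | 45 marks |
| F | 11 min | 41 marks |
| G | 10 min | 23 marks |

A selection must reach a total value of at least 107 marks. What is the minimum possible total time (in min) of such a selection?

Subsets with value ≥ 107, sorted by total time:
- E+F+G: time 25, value 109
- A+E+F: time 25, value 108
- C+E+G: time 28, value 109
Minimum time: 25 min.

25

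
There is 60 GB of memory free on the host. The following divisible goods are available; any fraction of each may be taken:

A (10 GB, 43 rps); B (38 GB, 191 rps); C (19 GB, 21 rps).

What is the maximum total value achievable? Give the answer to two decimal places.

247.26

Take in order of value per unit:
- B (191/38 per unit): all 38 → value 191, running total 191.00
- A (43/10 per unit): all 10 → value 43, running total 234.00
- C (21/19 per unit): 12 of 19 → value 12×21/19 = 13.2632, running total 247.26
Total 247.26.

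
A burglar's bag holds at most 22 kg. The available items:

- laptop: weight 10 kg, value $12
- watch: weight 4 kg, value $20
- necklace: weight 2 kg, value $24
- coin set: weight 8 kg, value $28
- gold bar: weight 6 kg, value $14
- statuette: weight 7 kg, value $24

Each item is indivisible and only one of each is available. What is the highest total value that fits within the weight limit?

$96

Check high-value combinations within 22 kg:
- watch+necklace+coin set+statuette: weight 4+2+8+7=21, value 20+24+28+24=96
- watch+necklace+coin set+gold bar: weight 4+2+8+6=20, value 20+24+28+14=86
- watch+necklace+gold bar+statuette: weight 4+2+6+7=19, value 20+24+14+24=82
Best: $96.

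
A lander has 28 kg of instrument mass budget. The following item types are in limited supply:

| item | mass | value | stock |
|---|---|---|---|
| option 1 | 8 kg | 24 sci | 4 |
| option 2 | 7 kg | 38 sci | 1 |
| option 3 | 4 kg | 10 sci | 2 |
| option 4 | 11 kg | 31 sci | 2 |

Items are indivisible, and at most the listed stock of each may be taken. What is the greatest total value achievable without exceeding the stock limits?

96 sci

Top feasible selections:
- 2×option 1 + 1×option 2 + 1×option 3: mass 27, value 96
- 1×option 1 + 1×option 2 + 1×option 4: mass 26, value 93
- 1×option 2 + 2×option 3 + 1×option 4: mass 26, value 89
- 2×option 1 + 1×option 2: mass 23, value 86
Best: 96 sci.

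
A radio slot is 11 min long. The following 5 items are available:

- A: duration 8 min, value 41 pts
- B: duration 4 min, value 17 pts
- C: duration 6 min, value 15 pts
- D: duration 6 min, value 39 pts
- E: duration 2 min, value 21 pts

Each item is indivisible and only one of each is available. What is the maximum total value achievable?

This is a 0/1 knapsack; check combinations near the capacity.
- A+E: duration 8+2=10, value 41+21=62
- D+E: duration 6+2=8, value 39+21=60
- B+D: duration 4+6=10, value 17+39=56
- A: duration 8, value 41
- D: duration 6, value 39
Best: 62 pts.

62 pts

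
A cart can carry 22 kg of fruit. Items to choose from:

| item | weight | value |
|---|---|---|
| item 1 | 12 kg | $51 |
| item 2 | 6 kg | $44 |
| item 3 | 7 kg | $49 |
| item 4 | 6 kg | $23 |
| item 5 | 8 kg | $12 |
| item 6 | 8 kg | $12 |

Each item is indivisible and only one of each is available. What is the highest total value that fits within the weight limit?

$116

Check high-value combinations within 22 kg:
- item 2+item 3+item 4: weight 6+7+6=19, value 44+49+23=116
- item 2+item 3+item 5: weight 6+7+8=21, value 44+49+12=105
- item 2+item 3+item 6: weight 6+7+8=21, value 44+49+12=105
- item 1+item 3: weight 12+7=19, value 51+49=100
Best: $116.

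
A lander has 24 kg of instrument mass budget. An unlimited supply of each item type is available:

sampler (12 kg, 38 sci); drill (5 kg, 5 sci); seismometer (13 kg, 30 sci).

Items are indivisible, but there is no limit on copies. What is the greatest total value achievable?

Best value-per-unit is sampler at 38/12, and filling with it alone uses mass 2×12=24. No mix of the others beats 2×38 = 76.

76 sci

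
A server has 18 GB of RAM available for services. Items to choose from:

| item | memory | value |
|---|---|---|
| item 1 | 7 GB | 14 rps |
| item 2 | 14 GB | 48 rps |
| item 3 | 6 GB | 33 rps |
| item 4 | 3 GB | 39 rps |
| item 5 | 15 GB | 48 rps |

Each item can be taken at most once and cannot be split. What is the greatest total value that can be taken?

This is a 0/1 knapsack; check combinations near the capacity.
- item 2+item 4: memory 14+3=17, value 48+39=87
- item 4+item 5: memory 3+15=18, value 39+48=87
- item 1+item 3+item 4: memory 7+6+3=16, value 14+33+39=86
- item 3+item 4: memory 6+3=9, value 33+39=72
Best: 87 rps.

87 rps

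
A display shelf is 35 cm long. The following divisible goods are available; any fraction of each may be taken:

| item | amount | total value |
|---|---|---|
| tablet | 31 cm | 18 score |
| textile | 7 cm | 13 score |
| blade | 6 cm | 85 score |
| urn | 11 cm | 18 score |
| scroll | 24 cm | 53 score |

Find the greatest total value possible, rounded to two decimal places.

147.29

Take in order of value per unit:
- blade (85/6 per unit): all 6 → value 85, running total 85.00
- scroll (53/24 per unit): all 24 → value 53, running total 138.00
- textile (13/7 per unit): 5 of 7 → value 5×13/7 = 9.2857, running total 147.29
Total 147.29.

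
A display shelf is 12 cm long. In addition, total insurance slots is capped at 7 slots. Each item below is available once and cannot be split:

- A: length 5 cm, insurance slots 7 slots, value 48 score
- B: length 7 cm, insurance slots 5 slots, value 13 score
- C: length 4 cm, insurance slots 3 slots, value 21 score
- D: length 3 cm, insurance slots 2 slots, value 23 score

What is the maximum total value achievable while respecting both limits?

48 score

Feasible sets respecting both limits:
- A: length 5, insurance slots 7, value 48
- C+D: length 7, insurance slots 5, value 44
- B+D: length 10, insurance slots 7, value 36
- D: length 3, insurance slots 2, value 23
Best: 48 score.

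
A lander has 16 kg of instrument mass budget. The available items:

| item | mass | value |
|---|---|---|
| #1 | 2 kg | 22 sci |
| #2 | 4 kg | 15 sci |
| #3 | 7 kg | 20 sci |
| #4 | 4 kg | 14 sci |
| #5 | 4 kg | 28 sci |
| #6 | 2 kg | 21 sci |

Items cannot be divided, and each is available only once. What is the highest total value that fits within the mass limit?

Check high-value combinations within 16 kg:
- #1+#2+#4+#5+#6: mass 2+4+4+4+2=16, value 22+15+14+28+21=100
- #1+#3+#5+#6: mass 2+7+4+2=15, value 22+20+28+21=91
- #1+#2+#5+#6: mass 2+4+4+2=12, value 22+15+28+21=86
Best: 100 sci.

100 sci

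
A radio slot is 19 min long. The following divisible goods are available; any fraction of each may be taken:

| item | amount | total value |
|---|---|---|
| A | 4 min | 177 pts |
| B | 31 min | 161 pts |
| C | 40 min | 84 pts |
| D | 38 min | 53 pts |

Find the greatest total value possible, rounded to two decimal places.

254.90

Take in order of value per unit:
- A (177/4 per unit): all 4 → value 177, running total 177.00
- B (161/31 per unit): 15 of 31 → value 15×161/31 = 77.9032, running total 254.90
Total 254.90.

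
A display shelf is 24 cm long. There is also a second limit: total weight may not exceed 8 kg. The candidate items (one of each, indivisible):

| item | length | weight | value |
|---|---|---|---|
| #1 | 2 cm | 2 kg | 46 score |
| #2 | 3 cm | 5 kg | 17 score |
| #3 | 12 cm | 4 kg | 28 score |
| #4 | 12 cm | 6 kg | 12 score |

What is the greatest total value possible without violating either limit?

Feasible sets respecting both limits:
- #1+#3: length 14, weight 6, value 74
- #1+#2: length 5, weight 7, value 63
- #1+#4: length 14, weight 8, value 58
Best: 74 score.

74 score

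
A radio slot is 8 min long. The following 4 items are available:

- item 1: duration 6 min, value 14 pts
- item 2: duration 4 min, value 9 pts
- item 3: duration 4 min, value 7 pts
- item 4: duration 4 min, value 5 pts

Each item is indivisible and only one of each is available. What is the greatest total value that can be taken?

This is a 0/1 knapsack; check combinations near the capacity.
- item 2+item 3: duration 4+4=8, value 9+7=16
- item 1: duration 6, value 14
- item 2+item 4: duration 4+4=8, value 9+5=14
- item 3+item 4: duration 4+4=8, value 7+5=12
Best: 16 pts.

16 pts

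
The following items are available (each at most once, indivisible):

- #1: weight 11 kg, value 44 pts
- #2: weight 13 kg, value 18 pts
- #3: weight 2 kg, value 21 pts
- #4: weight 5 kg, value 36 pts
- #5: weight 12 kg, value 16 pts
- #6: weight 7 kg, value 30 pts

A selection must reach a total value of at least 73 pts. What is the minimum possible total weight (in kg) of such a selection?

Subsets with value ≥ 73, sorted by total weight:
- #3+#4+#6: weight 14, value 87
- #1+#4: weight 16, value 80
- #1+#3+#4: weight 18, value 101
- #1+#6: weight 18, value 74
Minimum weight: 14 kg.

14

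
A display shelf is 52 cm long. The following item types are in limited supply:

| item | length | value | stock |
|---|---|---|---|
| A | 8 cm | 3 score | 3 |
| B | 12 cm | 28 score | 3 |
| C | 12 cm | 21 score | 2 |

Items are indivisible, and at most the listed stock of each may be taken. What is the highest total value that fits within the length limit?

105 score

Top feasible selections:
- 3×B + 1×C: length 48, value 105
- 2×B + 2×C: length 48, value 98
Best: 105 score.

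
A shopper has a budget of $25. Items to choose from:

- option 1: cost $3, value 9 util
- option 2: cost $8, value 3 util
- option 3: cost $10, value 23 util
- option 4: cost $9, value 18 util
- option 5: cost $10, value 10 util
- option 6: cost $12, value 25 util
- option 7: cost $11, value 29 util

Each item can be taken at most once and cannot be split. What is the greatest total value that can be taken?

61 util

Check high-value combinations within $25:
- option 1+option 3+option 7: cost 3+10+11=24, value 9+23+29=61
- option 1+option 3+option 6: cost 3+10+12=25, value 9+23+25=57
- option 1+option 4+option 7: cost 3+9+11=23, value 9+18+29=56
Best: 61 util.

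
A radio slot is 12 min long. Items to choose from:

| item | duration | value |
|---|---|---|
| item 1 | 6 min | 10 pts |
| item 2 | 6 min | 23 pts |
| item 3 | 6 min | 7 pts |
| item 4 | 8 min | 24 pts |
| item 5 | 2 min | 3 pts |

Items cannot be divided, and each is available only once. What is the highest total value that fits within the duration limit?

This is a 0/1 knapsack; check combinations near the capacity.
- item 1+item 2: duration 6+6=12, value 10+23=33
- item 2+item 3: duration 6+6=12, value 23+7=30
- item 4+item 5: duration 8+2=10, value 24+3=27
- item 2+item 5: duration 6+2=8, value 23+3=26
- item 4: duration 8, value 24
Best: 33 pts.

33 pts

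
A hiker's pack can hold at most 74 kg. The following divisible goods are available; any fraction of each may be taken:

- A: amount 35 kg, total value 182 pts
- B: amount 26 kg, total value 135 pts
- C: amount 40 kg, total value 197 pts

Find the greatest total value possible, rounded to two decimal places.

Take in order of value per unit:
- A (182/35 per unit): all 35 → value 182, running total 182.00
- B (135/26 per unit): all 26 → value 135, running total 317.00
- C (197/40 per unit): 13 of 40 → value 13×197/40 = 64.0250, running total 381.03
Total 381.03.

381.03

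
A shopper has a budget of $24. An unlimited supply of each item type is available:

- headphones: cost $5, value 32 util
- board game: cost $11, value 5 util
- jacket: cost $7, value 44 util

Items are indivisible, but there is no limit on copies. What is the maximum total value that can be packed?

152 util

Best value-per-unit is headphones at 32/5; filling with it alone gives 4×32 = 128.
Optimal mix: 2×headphones + 2×jacket → cost 24, value 152.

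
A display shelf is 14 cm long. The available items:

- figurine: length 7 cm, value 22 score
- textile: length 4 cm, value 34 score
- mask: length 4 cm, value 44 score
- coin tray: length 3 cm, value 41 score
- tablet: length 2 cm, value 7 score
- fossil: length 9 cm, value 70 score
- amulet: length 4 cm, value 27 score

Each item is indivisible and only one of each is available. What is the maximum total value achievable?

Check high-value combinations within 14 cm:
- textile+mask+coin tray+tablet: length 4+4+3+2=13, value 34+44+41+7=126
- textile+mask+coin tray: length 4+4+3=11, value 34+44+41=119
- mask+coin tray+tablet+amulet: length 4+3+2+4=13, value 44+41+7+27=119
- coin tray+tablet+fossil: length 3+2+9=14, value 41+7+70=118
Best: 126 score.

126 score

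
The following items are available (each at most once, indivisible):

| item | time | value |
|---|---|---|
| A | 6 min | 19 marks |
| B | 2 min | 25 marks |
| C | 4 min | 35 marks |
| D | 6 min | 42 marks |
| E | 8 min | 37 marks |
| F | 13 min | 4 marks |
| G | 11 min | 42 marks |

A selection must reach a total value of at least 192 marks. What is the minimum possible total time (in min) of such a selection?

37

Subsets with value ≥ 192, sorted by total time:
- A+B+C+D+E+G: time 37, value 200
- A+B+C+D+E+F+G: time 50, value 204
Minimum time: 37 min.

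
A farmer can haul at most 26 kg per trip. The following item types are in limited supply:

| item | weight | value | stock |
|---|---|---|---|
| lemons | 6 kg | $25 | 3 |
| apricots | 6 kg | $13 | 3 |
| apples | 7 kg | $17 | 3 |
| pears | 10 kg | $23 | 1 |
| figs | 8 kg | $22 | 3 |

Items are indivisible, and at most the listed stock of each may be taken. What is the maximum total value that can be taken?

$97

Best selections within weight 26 and stock limits:
- 3×lemons + 1×figs: weight 26, value 97
- 3×lemons + 1×apples: weight 25, value 92
- 3×lemons + 1×apricots: weight 24, value 88
Best: $97.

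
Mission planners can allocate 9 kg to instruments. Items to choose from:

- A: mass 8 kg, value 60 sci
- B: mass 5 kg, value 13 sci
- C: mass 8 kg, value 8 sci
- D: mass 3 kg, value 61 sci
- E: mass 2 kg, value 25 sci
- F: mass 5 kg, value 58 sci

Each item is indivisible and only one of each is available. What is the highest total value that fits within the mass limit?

119 sci

Check high-value combinations within 9 kg:
- D+F: mass 3+5=8, value 61+58=119
- D+E: mass 3+2=5, value 61+25=86
- E+F: mass 2+5=7, value 25+58=83
- B+D: mass 5+3=8, value 13+61=74
- D: mass 3, value 61
Best: 119 sci.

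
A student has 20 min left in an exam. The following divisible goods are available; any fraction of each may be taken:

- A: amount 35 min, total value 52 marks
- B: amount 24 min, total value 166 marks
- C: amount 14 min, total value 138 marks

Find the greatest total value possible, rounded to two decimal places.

179.50

Take in order of value per unit:
- C (138/14 per unit): all 14 → value 138, running total 138.00
- B (166/24 per unit): 6 of 24 → value 6×166/24 = 41.5000, running total 179.50
Total 179.50.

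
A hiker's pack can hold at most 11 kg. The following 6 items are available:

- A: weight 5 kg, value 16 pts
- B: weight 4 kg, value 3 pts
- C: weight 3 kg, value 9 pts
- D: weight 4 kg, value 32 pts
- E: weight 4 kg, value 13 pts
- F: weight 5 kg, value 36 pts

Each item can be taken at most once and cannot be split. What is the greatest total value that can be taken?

Check high-value combinations within 11 kg:
- D+F: weight 4+5=9, value 32+36=68
- C+D+E: weight 3+4+4=11, value 9+32+13=54
- A+F: weight 5+5=10, value 16+36=52
Best: 68 pts.

68 pts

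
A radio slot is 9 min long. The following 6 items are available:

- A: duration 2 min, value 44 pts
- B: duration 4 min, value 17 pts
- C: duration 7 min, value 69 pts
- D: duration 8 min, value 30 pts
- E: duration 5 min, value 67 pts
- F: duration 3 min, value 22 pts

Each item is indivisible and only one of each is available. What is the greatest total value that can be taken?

Check high-value combinations within 9 min:
- A+C: duration 2+7=9, value 44+69=113
- A+E: duration 2+5=7, value 44+67=111
- E+F: duration 5+3=8, value 67+22=89
- B+E: duration 4+5=9, value 17+67=84
- A+B+F: duration 2+4+3=9, value 44+17+22=83
Best: 113 pts.

113 pts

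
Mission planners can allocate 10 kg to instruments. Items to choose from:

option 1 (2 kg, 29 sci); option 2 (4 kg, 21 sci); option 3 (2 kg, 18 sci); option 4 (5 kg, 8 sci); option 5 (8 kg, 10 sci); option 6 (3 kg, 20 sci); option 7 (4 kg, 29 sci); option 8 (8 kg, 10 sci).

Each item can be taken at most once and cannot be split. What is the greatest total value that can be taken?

Check high-value combinations within 10 kg:
- option 1+option 2+option 7: mass 2+4+4=10, value 29+21+29=79
- option 1+option 6+option 7: mass 2+3+4=9, value 29+20+29=78
- option 1+option 3+option 7: mass 2+2+4=8, value 29+18+29=76
- option 1+option 2+option 6: mass 2+4+3=9, value 29+21+20=70
Best: 79 sci.

79 sci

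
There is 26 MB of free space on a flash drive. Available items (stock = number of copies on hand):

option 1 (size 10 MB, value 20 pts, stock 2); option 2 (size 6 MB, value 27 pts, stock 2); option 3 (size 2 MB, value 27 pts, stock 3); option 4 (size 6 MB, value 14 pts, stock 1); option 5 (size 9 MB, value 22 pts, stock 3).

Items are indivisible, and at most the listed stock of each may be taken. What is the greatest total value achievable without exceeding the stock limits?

149 pts

Top feasible selections:
- 2×option 2 + 3×option 3 + 1×option 4: size 24, value 149
- 2×option 2 + 3×option 3: size 18, value 135
- 1×option 2 + 3×option 3 + 1×option 5: size 21, value 130
Best: 149 pts.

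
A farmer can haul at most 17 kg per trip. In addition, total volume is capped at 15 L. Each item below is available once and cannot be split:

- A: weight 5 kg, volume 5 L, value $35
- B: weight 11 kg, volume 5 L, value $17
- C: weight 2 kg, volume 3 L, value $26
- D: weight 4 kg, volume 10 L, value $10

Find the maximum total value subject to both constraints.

Feasible sets respecting both limits:
- A+C: weight 7, volume 8, value 61
- A+B: weight 16, volume 10, value 52
- A+D: weight 9, volume 15, value 45
- B+C: weight 13, volume 8, value 43
Best: $61.

$61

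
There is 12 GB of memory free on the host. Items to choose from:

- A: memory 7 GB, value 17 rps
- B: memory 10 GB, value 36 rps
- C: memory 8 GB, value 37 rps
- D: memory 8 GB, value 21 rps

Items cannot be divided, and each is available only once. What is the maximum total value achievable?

37 rps

Check high-value combinations within 12 GB:
- C: memory 8, value 37
- B: memory 10, value 36
- D: memory 8, value 21
- A: memory 7, value 17
Best: 37 rps.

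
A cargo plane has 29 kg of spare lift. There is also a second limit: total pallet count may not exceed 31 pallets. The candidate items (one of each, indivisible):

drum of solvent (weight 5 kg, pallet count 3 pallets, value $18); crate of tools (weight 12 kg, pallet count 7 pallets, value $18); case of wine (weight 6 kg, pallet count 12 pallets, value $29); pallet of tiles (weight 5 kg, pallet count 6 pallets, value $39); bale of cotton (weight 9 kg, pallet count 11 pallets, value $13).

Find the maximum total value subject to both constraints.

$104

Feasible sets respecting both limits:
- drum of solvent+crate of tools+case of wine+pallet of tiles: weight 28, pallet count 28, value 104
- drum of solvent+case of wine+pallet of tiles: weight 16, pallet count 21, value 86
- crate of tools+case of wine+pallet of tiles: weight 23, pallet count 25, value 86
- case of wine+pallet of tiles+bale of cotton: weight 20, pallet count 29, value 81
Best: $104.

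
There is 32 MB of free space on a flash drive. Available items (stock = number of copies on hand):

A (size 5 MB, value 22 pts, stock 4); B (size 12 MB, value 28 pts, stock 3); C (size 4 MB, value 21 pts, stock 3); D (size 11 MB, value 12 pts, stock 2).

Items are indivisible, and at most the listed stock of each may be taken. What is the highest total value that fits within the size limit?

151 pts

Top feasible selections:
- 4×A + 3×C: size 32, value 151
- 4×A + 2×C: size 28, value 130
Best: 151 pts.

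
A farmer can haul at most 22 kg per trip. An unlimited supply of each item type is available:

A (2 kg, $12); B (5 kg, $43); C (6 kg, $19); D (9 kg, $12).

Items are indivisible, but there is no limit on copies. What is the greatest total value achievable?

Best value-per-unit is B at 43/5; filling with it alone gives 4×43 = 172.
Optimal mix: 1×A + 4×B → weight 22, value 184.

$184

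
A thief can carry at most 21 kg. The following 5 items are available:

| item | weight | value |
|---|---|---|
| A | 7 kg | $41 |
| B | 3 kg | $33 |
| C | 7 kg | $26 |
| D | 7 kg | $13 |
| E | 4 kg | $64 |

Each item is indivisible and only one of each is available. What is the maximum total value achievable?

$164

Check high-value combinations within 21 kg:
- A+B+C+E: weight 7+3+7+4=21, value 41+33+26+64=164
- A+B+D+E: weight 7+3+7+4=21, value 41+33+13+64=151
- A+B+E: weight 7+3+4=14, value 41+33+64=138
- B+C+D+E: weight 3+7+7+4=21, value 33+26+13+64=136
Best: $164.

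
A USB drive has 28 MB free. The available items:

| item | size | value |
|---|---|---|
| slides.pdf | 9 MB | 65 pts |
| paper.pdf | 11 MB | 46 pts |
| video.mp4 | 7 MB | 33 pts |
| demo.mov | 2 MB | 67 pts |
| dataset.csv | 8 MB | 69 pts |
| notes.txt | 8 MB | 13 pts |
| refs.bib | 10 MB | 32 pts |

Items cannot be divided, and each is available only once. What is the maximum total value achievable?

Check high-value combinations within 28 MB:
- slides.pdf+video.mp4+demo.mov+dataset.csv: size 9+7+2+8=26, value 65+33+67+69=234
- paper.pdf+video.mp4+demo.mov+dataset.csv: size 11+7+2+8=28, value 46+33+67+69=215
- slides.pdf+demo.mov+dataset.csv+notes.txt: size 9+2+8+8=27, value 65+67+69+13=214
Best: 234 pts.

234 pts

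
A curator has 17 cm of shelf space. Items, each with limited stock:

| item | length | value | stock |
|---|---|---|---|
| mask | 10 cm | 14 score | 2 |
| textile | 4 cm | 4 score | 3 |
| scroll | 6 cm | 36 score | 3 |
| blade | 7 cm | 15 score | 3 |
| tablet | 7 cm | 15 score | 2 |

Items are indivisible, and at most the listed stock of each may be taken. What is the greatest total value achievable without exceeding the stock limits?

Top feasible selections:
- 1×textile + 2×scroll: length 16, value 76
- 2×scroll: length 12, value 72
- 1×textile + 1×scroll + 1×tablet: length 17, value 55
Best: 76 score.

76 score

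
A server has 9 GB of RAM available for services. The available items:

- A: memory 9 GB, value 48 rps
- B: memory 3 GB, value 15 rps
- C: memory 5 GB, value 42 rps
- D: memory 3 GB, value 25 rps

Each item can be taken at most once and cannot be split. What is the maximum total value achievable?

67 rps

This is a 0/1 knapsack; check combinations near the capacity.
- C+D: memory 5+3=8, value 42+25=67
- B+C: memory 3+5=8, value 15+42=57
- A: memory 9, value 48
- C: memory 5, value 42
- B+D: memory 3+3=6, value 15+25=40
Best: 67 rps.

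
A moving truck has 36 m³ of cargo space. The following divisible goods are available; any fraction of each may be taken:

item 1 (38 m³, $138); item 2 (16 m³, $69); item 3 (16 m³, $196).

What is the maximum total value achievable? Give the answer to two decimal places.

279.53

Take in order of value per unit:
- item 3 (196/16 per unit): all 16 → value 196, running total 196.00
- item 2 (69/16 per unit): all 16 → value 69, running total 265.00
- item 1 (138/38 per unit): 4 of 38 → value 4×138/38 = 14.5263, running total 279.53
Total 279.53.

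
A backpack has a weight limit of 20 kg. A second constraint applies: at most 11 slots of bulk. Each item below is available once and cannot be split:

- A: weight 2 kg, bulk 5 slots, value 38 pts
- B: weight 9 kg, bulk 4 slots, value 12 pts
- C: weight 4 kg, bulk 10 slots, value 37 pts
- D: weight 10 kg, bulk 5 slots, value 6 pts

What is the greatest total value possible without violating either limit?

Feasible sets respecting both limits:
- A+B: weight 11, bulk 9, value 50
- A+D: weight 12, bulk 10, value 44
- A: weight 2, bulk 5, value 38
- C: weight 4, bulk 10, value 37
Best: 50 pts.

50 pts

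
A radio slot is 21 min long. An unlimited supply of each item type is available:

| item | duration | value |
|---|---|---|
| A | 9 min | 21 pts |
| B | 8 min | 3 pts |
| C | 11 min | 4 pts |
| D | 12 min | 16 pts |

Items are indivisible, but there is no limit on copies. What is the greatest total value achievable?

Best value-per-unit is A at 21/9, and filling with it alone uses duration 2×9=18. No mix of the others beats 2×21 = 42.

42 pts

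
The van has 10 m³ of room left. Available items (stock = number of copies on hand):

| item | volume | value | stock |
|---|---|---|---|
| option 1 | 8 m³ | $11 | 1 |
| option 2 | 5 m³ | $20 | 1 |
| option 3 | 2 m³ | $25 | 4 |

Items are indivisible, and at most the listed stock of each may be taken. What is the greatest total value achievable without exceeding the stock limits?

$100

Top feasible selections:
- 4×option 3: volume 8, value 100
- 3×option 3: volume 6, value 75
- 1×option 2 + 2×option 3: volume 9, value 70
Best: $100.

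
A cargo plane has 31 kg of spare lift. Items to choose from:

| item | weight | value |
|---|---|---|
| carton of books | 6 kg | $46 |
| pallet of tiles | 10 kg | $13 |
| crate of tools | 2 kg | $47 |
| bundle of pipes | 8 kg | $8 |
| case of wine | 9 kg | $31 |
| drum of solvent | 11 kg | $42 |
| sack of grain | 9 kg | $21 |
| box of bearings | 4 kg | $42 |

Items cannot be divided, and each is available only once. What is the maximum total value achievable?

$187

Check high-value combinations within 31 kg:
- carton of books+crate of tools+case of wine+sack of grain+box of bearings: weight 6+2+9+9+4=30, value 46+47+31+21+42=187
- carton of books+crate of tools+bundle of pipes+drum of solvent+box of bearings: weight 6+2+8+11+4=31, value 46+47+8+42+42=185
- carton of books+pallet of tiles+crate of tools+case of wine+box of bearings: weight 6+10+2+9+4=31, value 46+13+47+31+42=179
Best: $187.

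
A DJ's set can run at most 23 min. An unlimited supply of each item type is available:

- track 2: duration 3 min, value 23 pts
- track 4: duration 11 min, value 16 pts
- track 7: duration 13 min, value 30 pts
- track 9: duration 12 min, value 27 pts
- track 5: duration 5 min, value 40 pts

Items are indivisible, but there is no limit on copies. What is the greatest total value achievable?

Best value-per-unit is track 5 at 40/5; filling with it alone gives 4×40 = 160.
Optimal mix: 1×track 2 + 4×track 5 → duration 23, value 183.

183 pts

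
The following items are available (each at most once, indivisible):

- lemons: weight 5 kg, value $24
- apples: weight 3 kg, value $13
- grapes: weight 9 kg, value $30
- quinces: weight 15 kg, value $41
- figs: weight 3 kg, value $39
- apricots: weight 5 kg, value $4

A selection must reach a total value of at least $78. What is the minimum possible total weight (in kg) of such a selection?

15

Subsets with value ≥ 78, sorted by total weight:
- apples+grapes+figs: weight 15, value 82
- lemons+apples+figs+apricots: weight 16, value 80
Minimum weight: 15 kg.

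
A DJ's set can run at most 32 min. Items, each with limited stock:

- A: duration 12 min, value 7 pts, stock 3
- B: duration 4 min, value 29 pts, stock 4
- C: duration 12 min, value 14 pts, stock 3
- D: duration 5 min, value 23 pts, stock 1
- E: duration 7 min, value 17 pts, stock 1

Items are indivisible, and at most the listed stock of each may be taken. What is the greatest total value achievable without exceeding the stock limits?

156 pts

Best selections within duration 32 and stock limits:
- 4×B + 1×D + 1×E: duration 28, value 156
- 4×B + 1×D: duration 21, value 139
- 4×B + 1×E: duration 23, value 133
Best: 156 pts.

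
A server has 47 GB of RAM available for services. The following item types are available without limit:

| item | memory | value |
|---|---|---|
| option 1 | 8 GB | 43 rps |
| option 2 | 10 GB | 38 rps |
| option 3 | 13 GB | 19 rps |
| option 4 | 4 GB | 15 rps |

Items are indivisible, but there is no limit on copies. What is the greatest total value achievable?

230 rps

Best value-per-unit is option 1 at 43/8; filling with it alone gives 5×43 = 215.
Optimal mix: 5×option 1 + 1×option 4 → memory 44, value 230.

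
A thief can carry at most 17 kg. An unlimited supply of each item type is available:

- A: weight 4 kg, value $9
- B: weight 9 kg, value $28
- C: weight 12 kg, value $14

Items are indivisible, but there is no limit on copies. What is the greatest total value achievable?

$46

Best value-per-unit is B at 28/9; filling with it alone gives 1×28 = 28.
Optimal mix: 2×A + 1×B → weight 17, value 46.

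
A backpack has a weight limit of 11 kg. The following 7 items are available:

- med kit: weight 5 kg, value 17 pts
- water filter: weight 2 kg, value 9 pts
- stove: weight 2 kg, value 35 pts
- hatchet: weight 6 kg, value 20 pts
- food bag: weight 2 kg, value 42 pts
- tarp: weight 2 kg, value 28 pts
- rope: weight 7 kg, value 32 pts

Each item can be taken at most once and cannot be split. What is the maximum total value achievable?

122 pts

Check high-value combinations within 11 kg:
- med kit+stove+food bag+tarp: weight 5+2+2+2=11, value 17+35+42+28=122
- water filter+stove+food bag+tarp: weight 2+2+2+2=8, value 9+35+42+28=114
- stove+food bag+rope: weight 2+2+7=11, value 35+42+32=109
- stove+food bag+tarp: weight 2+2+2=6, value 35+42+28=105
Best: 122 pts.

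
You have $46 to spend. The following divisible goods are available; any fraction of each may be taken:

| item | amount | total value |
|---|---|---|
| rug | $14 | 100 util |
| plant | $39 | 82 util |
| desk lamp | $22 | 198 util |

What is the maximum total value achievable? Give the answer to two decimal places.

Take in order of value per unit:
- desk lamp (198/22 per unit): all 22 → value 198, running total 198.00
- rug (100/14 per unit): all 14 → value 100, running total 298.00
- plant (82/39 per unit): 10 of 39 → value 10×82/39 = 21.0256, running total 319.03
Total 319.03.

319.03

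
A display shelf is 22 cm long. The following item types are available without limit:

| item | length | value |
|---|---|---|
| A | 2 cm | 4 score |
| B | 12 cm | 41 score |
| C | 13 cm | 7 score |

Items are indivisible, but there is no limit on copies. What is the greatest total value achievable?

61 score

Best value-per-unit is B at 41/12; filling with it alone gives 1×41 = 41.
Optimal mix: 5×A + 1×B → length 22, value 61.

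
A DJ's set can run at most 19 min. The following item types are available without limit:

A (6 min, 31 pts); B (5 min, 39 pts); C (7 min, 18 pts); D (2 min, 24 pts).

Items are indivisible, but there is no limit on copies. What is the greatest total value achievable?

Best value-per-unit is D at 24/2, and filling with it alone uses duration 9×2=18. No mix of the others beats 9×24 = 216.

216 pts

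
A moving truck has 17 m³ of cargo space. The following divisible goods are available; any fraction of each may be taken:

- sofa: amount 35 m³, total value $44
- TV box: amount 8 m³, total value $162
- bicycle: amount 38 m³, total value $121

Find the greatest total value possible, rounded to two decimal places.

Take in order of value per unit:
- TV box (162/8 per unit): all 8 → value 162, running total 162.00
- bicycle (121/38 per unit): 9 of 38 → value 9×121/38 = 28.6579, running total 190.66
Total 190.66.

190.66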